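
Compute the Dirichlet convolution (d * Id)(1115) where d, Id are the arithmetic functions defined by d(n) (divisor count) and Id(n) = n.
(d * Id)(1115) = 1575

Divisors of 1115: [1, 5, 223, 1115]. For each d | 1115:
  d = 1: d(1) · Id(1115/1) = 1 · 1115 = 1115
  d = 5: d(5) · Id(1115/5) = 2 · 223 = 446
  d = 223: d(223) · Id(1115/223) = 2 · 5 = 10
  d = 1115: d(1115) · Id(1115/1115) = 4 · 1 = 4
Summing: (d * Id)(1115) = 1115 + 446 + 10 + 4 = 1575.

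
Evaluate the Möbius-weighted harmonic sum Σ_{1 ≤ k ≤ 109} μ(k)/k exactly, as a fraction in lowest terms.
Σ μ(k)/k = -112507215014412420639528093186025954164982/6660357067091784194720860996953995468452315

Values of μ(k) for 1 ≤ k ≤ 109: μ(1) = 1, μ(2) = -1, μ(3) = -1, μ(5) = -1, μ(6) = 1, μ(7) = -1, μ(10) = 1, μ(11) = -1, μ(13) = -1, μ(14) = 1, μ(15) = 1, μ(17) = -1, μ(19) = -1, μ(21) = 1, μ(22) = 1, μ(23) = -1, μ(26) = 1, μ(29) = -1, μ(30) = -1, μ(31) = -1, μ(33) = 1, μ(34) = 1, μ(35) = 1, μ(37) = -1, μ(38) = 1, μ(39) = 1, μ(41) = -1, μ(42) = -1, μ(43) = -1, μ(46) = 1, μ(47) = -1, μ(51) = 1, μ(53) = -1, μ(55) = 1, μ(57) = 1, μ(58) = 1, μ(59) = -1, μ(61) = -1, μ(62) = 1, μ(65) = 1, μ(66) = -1, μ(67) = -1, μ(69) = 1, μ(70) = -1, μ(71) = -1, μ(73) = -1, μ(74) = 1, μ(77) = 1, μ(78) = -1, μ(79) = -1, μ(82) = 1, μ(83) = -1, μ(85) = 1, μ(86) = 1, μ(87) = 1, μ(89) = -1, μ(91) = 1, μ(93) = 1, μ(94) = 1, μ(95) = 1, μ(97) = -1, μ(101) = -1, μ(102) = -1, μ(103) = -1, μ(105) = -1, μ(106) = 1, μ(107) = -1, μ(109) = -1, with μ = 0 on non-squarefree integers. Summing μ(k)/k for k where μ(k) ≠ 0 gives -112507215014412420639528093186025954164982/6660357067091784194720860996953995468452315 ≈ -0.0169. (PNT ⟺ this sum → 0 as n → ∞.)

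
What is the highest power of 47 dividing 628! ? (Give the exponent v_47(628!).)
v_47(628!) = 13

Legendre's formula: v_p(n!) = Σ_{k ≥ 1} ⌊n / p^k⌋. For p = 47, n = 628, the terms are:
  ⌊628/47^1⌋ = ⌊628/47⌋ = 13
(the next term ⌊628/47^2⌋ = 0, terminating the sum). Summing: v_47(628!) = 13 = 13.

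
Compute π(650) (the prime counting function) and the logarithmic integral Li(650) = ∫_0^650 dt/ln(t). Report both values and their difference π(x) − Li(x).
π(650) = 118;  Li(650) ≈ 125.41;  π(x) − Li(x) ≈ -7.41.

Direct count of primes ≤ 650 gives π(650) = 118. Numerical evaluation of the logarithmic integral gives Li(650) ≈ 125.41. The difference π(x) − Li(x) ≈ -7.41 is typically negative for small/moderate x (Li(x) overestimates), though Littlewood's theorem shows this sign changes infinitely often.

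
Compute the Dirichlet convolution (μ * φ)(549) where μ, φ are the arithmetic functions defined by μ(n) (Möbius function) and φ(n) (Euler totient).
(μ * φ)(549) = 236

Divisors of 549: [1, 3, 9, 61, 183, 549]. For each d | 549:
  d = 1: μ(1) · φ(549/1) = 1 · 360 = 360
  d = 3: μ(3) · φ(549/3) = -1 · 120 = -120
  d = 9: μ(9) · φ(549/9) = 0 · 60 = 0
  d = 61: μ(61) · φ(549/61) = -1 · 6 = -6
  d = 183: μ(183) · φ(549/183) = 1 · 2 = 2
  d = 549: μ(549) · φ(549/549) = 0 · 1 = 0
Summing: (μ * φ)(549) = 360 + -120 + 0 + -6 + 2 + 0 = 236.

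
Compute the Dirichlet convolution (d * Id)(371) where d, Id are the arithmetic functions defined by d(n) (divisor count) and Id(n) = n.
(d * Id)(371) = 495

Divisors of 371: [1, 7, 53, 371]. For each d | 371:
  d = 1: d(1) · Id(371/1) = 1 · 371 = 371
  d = 7: d(7) · Id(371/7) = 2 · 53 = 106
  d = 53: d(53) · Id(371/53) = 2 · 7 = 14
  d = 371: d(371) · Id(371/371) = 4 · 1 = 4
Summing: (d * Id)(371) = 371 + 106 + 14 + 4 = 495.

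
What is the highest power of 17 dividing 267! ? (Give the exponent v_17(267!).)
v_17(267!) = 15

Legendre's formula: v_p(n!) = Σ_{k ≥ 1} ⌊n / p^k⌋. For p = 17, n = 267, the terms are:
  ⌊267/17^1⌋ = ⌊267/17⌋ = 15
(the next term ⌊267/17^2⌋ = 0, terminating the sum). Summing: v_17(267!) = 15 = 15.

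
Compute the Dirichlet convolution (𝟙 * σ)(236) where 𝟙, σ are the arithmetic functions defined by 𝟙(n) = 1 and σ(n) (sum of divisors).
(𝟙 * σ)(236) = 671

Divisors of 236: [1, 2, 4, 59, 118, 236]. For each d | 236:
  d = 1: 𝟙(1) · σ(236/1) = 1 · 420 = 420
  d = 2: 𝟙(2) · σ(236/2) = 1 · 180 = 180
  d = 4: 𝟙(4) · σ(236/4) = 1 · 60 = 60
  d = 59: 𝟙(59) · σ(236/59) = 1 · 7 = 7
  d = 118: 𝟙(118) · σ(236/118) = 1 · 3 = 3
  d = 236: 𝟙(236) · σ(236/236) = 1 · 1 = 1
Summing: (𝟙 * σ)(236) = 420 + 180 + 60 + 7 + 3 + 1 = 671.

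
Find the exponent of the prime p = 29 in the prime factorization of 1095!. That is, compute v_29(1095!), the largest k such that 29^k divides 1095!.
v_29(1095!) = 38

Legendre's formula: v_p(n!) = Σ_{k ≥ 1} ⌊n / p^k⌋. For p = 29, n = 1095, the terms are:
  ⌊1095/29^1⌋ = ⌊1095/29⌋ = 37
  ⌊1095/29^2⌋ = ⌊1095/841⌋ = 1
(the next term ⌊1095/29^3⌋ = 0, terminating the sum). Summing: v_29(1095!) = 37 + 1 = 38.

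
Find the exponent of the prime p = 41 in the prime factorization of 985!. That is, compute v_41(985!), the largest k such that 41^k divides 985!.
v_41(985!) = 24

Legendre's formula: v_p(n!) = Σ_{k ≥ 1} ⌊n / p^k⌋. For p = 41, n = 985, the terms are:
  ⌊985/41^1⌋ = ⌊985/41⌋ = 24
(the next term ⌊985/41^2⌋ = 0, terminating the sum). Summing: v_41(985!) = 24 = 24.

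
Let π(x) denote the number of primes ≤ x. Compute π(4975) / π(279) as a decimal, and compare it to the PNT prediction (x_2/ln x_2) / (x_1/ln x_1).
π(4975)/π(279) = 666/59 ≈ 11.2881;  PNT prediction ≈ 11.7964.

π(279) = 59 and π(4975) = 666, so π(4975)/π(279) ≈ 11.2881. The PNT-predicted ratio is (4975/ln(4975)) / (279/ln(279)) ≈ 11.7964. The two agree to within a few percent, as expected.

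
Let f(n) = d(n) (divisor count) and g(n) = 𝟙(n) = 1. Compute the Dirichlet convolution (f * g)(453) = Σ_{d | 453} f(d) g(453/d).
(d * 𝟙)(453) = 9

Divisors of 453: [1, 3, 151, 453]. For each d | 453:
  d = 1: d(1) · 𝟙(453/1) = 1 · 1 = 1
  d = 3: d(3) · 𝟙(453/3) = 2 · 1 = 2
  d = 151: d(151) · 𝟙(453/151) = 2 · 1 = 2
  d = 453: d(453) · 𝟙(453/453) = 4 · 1 = 4
Summing: (d * 𝟙)(453) = 1 + 2 + 2 + 4 = 9.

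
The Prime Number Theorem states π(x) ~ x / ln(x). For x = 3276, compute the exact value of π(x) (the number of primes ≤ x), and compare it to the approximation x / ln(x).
π(3276) = 462;  x/ln(x) ≈ 404.73;  relative error ≈ 12.40%.

Directly count primes up to 3276: π(3276) = 462. The PNT approximation gives 3276/ln(3276) ≈ 3276/8.09438 ≈ 404.73. Relative error (π(x) − x/ln(x)) / π(x) ≈ 12.40%; the approximation is known to undercount slightly (Li(x) is a better estimate).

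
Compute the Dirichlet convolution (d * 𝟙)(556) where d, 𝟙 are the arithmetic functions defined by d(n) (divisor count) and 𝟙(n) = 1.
(d * 𝟙)(556) = 18

Divisors of 556: [1, 2, 4, 139, 278, 556]. For each d | 556:
  d = 1: d(1) · 𝟙(556/1) = 1 · 1 = 1
  d = 2: d(2) · 𝟙(556/2) = 2 · 1 = 2
  d = 4: d(4) · 𝟙(556/4) = 3 · 1 = 3
  d = 139: d(139) · 𝟙(556/139) = 2 · 1 = 2
  d = 278: d(278) · 𝟙(556/278) = 4 · 1 = 4
  d = 556: d(556) · 𝟙(556/556) = 6 · 1 = 6
Summing: (d * 𝟙)(556) = 1 + 2 + 3 + 2 + 4 + 6 = 18.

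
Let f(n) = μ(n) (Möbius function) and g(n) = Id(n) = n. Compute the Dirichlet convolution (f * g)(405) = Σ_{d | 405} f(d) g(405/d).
(μ * Id)(405) = 216

Divisors of 405: [1, 3, 5, 9, 15, 27, 45, 81, 135, 405]. For each d | 405:
  d = 1: μ(1) · Id(405/1) = 1 · 405 = 405
  d = 3: μ(3) · Id(405/3) = -1 · 135 = -135
  d = 5: μ(5) · Id(405/5) = -1 · 81 = -81
  d = 9: μ(9) · Id(405/9) = 0 · 45 = 0
  d = 15: μ(15) · Id(405/15) = 1 · 27 = 27
  d = 27: μ(27) · Id(405/27) = 0 · 15 = 0
  d = 45: μ(45) · Id(405/45) = 0 · 9 = 0
  d = 81: μ(81) · Id(405/81) = 0 · 5 = 0
  d = 135: μ(135) · Id(405/135) = 0 · 3 = 0
  d = 405: μ(405) · Id(405/405) = 0 · 1 = 0
Summing: (μ * Id)(405) = 405 + -135 + -81 + 0 + 27 + 0 + 0 + 0 + 0 + 0 = 216.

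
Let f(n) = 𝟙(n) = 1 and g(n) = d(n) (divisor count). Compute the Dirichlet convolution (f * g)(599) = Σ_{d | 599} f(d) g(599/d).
(𝟙 * d)(599) = 3

Divisors of 599: [1, 599]. For each d | 599:
  d = 1: 𝟙(1) · d(599/1) = 1 · 2 = 2
  d = 599: 𝟙(599) · d(599/599) = 1 · 1 = 1
Summing: (𝟙 * d)(599) = 2 + 1 = 3.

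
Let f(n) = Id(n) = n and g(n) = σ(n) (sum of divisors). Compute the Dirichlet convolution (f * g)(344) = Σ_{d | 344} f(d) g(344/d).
(Id * σ)(344) = 4263

Divisors of 344: [1, 2, 4, 8, 43, 86, 172, 344]. For each d | 344:
  d = 1: Id(1) · σ(344/1) = 1 · 660 = 660
  d = 2: Id(2) · σ(344/2) = 2 · 308 = 616
  d = 4: Id(4) · σ(344/4) = 4 · 132 = 528
  d = 8: Id(8) · σ(344/8) = 8 · 44 = 352
  d = 43: Id(43) · σ(344/43) = 43 · 15 = 645
  d = 86: Id(86) · σ(344/86) = 86 · 7 = 602
  d = 172: Id(172) · σ(344/172) = 172 · 3 = 516
  d = 344: Id(344) · σ(344/344) = 344 · 1 = 344
Summing: (Id * σ)(344) = 660 + 616 + 528 + 352 + 645 + 602 + 516 + 344 = 4263.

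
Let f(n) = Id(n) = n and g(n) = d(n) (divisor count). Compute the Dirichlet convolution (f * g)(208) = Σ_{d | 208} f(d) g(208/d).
(Id * d)(208) = 855

Divisors of 208: [1, 2, 4, 8, 13, 16, 26, 52, 104, 208]. For each d | 208:
  d = 1: Id(1) · d(208/1) = 1 · 10 = 10
  d = 2: Id(2) · d(208/2) = 2 · 8 = 16
  d = 4: Id(4) · d(208/4) = 4 · 6 = 24
  d = 8: Id(8) · d(208/8) = 8 · 4 = 32
  d = 13: Id(13) · d(208/13) = 13 · 5 = 65
  d = 16: Id(16) · d(208/16) = 16 · 2 = 32
  d = 26: Id(26) · d(208/26) = 26 · 4 = 104
  d = 52: Id(52) · d(208/52) = 52 · 3 = 156
  d = 104: Id(104) · d(208/104) = 104 · 2 = 208
  d = 208: Id(208) · d(208/208) = 208 · 1 = 208
Summing: (Id * d)(208) = 10 + 16 + 24 + 32 + 65 + 32 + 104 + 156 + 208 + 208 = 855.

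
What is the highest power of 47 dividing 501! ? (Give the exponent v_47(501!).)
v_47(501!) = 10

Legendre's formula: v_p(n!) = Σ_{k ≥ 1} ⌊n / p^k⌋. For p = 47, n = 501, the terms are:
  ⌊501/47^1⌋ = ⌊501/47⌋ = 10
(the next term ⌊501/47^2⌋ = 0, terminating the sum). Summing: v_47(501!) = 10 = 10.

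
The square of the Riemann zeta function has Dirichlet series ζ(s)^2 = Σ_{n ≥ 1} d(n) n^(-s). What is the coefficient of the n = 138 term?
d(138) = 8

ζ(s)^2 = (Σ 1/m^s)(Σ 1/k^s). The coefficient of 1/n^s in the product is the number of ordered pairs (m, k) with mk = n, which equals d(n). For n = 138, divisors are [1, 2, 3, 6, 23, 46, 69, 138], so d(138) = 8.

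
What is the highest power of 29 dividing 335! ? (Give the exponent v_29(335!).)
v_29(335!) = 11

Legendre's formula: v_p(n!) = Σ_{k ≥ 1} ⌊n / p^k⌋. For p = 29, n = 335, the terms are:
  ⌊335/29^1⌋ = ⌊335/29⌋ = 11
(the next term ⌊335/29^2⌋ = 0, terminating the sum). Summing: v_29(335!) = 11 = 11.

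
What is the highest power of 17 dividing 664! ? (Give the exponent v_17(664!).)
v_17(664!) = 41

Legendre's formula: v_p(n!) = Σ_{k ≥ 1} ⌊n / p^k⌋. For p = 17, n = 664, the terms are:
  ⌊664/17^1⌋ = ⌊664/17⌋ = 39
  ⌊664/17^2⌋ = ⌊664/289⌋ = 2
(the next term ⌊664/17^3⌋ = 0, terminating the sum). Summing: v_17(664!) = 39 + 2 = 41.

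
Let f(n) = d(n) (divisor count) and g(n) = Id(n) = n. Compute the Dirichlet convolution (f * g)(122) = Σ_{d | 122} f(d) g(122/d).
(d * Id)(122) = 252

Divisors of 122: [1, 2, 61, 122]. For each d | 122:
  d = 1: d(1) · Id(122/1) = 1 · 122 = 122
  d = 2: d(2) · Id(122/2) = 2 · 61 = 122
  d = 61: d(61) · Id(122/61) = 2 · 2 = 4
  d = 122: d(122) · Id(122/122) = 4 · 1 = 4
Summing: (d * Id)(122) = 122 + 122 + 4 + 4 = 252.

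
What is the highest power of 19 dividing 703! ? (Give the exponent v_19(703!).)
v_19(703!) = 38

Legendre's formula: v_p(n!) = Σ_{k ≥ 1} ⌊n / p^k⌋. For p = 19, n = 703, the terms are:
  ⌊703/19^1⌋ = ⌊703/19⌋ = 37
  ⌊703/19^2⌋ = ⌊703/361⌋ = 1
(the next term ⌊703/19^3⌋ = 0, terminating the sum). Summing: v_19(703!) = 37 + 1 = 38.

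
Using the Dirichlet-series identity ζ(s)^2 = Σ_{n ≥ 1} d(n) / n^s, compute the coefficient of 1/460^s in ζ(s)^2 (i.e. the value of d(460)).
d(460) = 12

ζ(s)^2 = (Σ 1/m^s)(Σ 1/k^s). The coefficient of 1/n^s in the product is the number of ordered pairs (m, k) with mk = n, which equals d(n). For n = 460, divisors are [1, 2, 4, 5, 10, 20, 23, 46, 92, 115, 230, 460], so d(460) = 12.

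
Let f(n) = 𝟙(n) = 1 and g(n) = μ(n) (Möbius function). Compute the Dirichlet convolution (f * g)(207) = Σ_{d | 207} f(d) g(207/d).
(𝟙 * μ)(207) = 0

Divisors of 207: [1, 3, 9, 23, 69, 207]. For each d | 207:
  d = 1: 𝟙(1) · μ(207/1) = 1 · 0 = 0
  d = 3: 𝟙(3) · μ(207/3) = 1 · 1 = 1
  d = 9: 𝟙(9) · μ(207/9) = 1 · -1 = -1
  d = 23: 𝟙(23) · μ(207/23) = 1 · 0 = 0
  d = 69: 𝟙(69) · μ(207/69) = 1 · -1 = -1
  d = 207: 𝟙(207) · μ(207/207) = 1 · 1 = 1
Summing: (𝟙 * μ)(207) = 0 + 1 + -1 + 0 + -1 + 1 = 0.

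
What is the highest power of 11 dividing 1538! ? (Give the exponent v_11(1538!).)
v_11(1538!) = 152

Legendre's formula: v_p(n!) = Σ_{k ≥ 1} ⌊n / p^k⌋. For p = 11, n = 1538, the terms are:
  ⌊1538/11^1⌋ = ⌊1538/11⌋ = 139
  ⌊1538/11^2⌋ = ⌊1538/121⌋ = 12
  ⌊1538/11^3⌋ = ⌊1538/1331⌋ = 1
(the next term ⌊1538/11^4⌋ = 0, terminating the sum). Summing: v_11(1538!) = 139 + 12 + 1 = 152.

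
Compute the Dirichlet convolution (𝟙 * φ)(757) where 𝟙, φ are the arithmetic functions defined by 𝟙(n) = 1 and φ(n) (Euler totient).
(𝟙 * φ)(757) = 757

Divisors of 757: [1, 757]. For each d | 757:
  d = 1: 𝟙(1) · φ(757/1) = 1 · 756 = 756
  d = 757: 𝟙(757) · φ(757/757) = 1 · 1 = 1
Summing: (𝟙 * φ)(757) = 756 + 1 = 757.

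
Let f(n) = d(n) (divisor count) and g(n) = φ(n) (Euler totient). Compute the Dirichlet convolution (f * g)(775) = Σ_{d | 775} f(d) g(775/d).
(d * φ)(775) = 992

Divisors of 775: [1, 5, 25, 31, 155, 775]. For each d | 775:
  d = 1: d(1) · φ(775/1) = 1 · 600 = 600
  d = 5: d(5) · φ(775/5) = 2 · 120 = 240
  d = 25: d(25) · φ(775/25) = 3 · 30 = 90
  d = 31: d(31) · φ(775/31) = 2 · 20 = 40
  d = 155: d(155) · φ(775/155) = 4 · 4 = 16
  d = 775: d(775) · φ(775/775) = 6 · 1 = 6
Summing: (d * φ)(775) = 600 + 240 + 90 + 40 + 16 + 6 = 992.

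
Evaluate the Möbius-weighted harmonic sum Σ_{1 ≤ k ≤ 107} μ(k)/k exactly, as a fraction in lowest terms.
Σ μ(k)/k = -471587355397623908340013564541943736683/61104193276071414630466614650954086866535

Values of μ(k) for 1 ≤ k ≤ 107: μ(1) = 1, μ(2) = -1, μ(3) = -1, μ(5) = -1, μ(6) = 1, μ(7) = -1, μ(10) = 1, μ(11) = -1, μ(13) = -1, μ(14) = 1, μ(15) = 1, μ(17) = -1, μ(19) = -1, μ(21) = 1, μ(22) = 1, μ(23) = -1, μ(26) = 1, μ(29) = -1, μ(30) = -1, μ(31) = -1, μ(33) = 1, μ(34) = 1, μ(35) = 1, μ(37) = -1, μ(38) = 1, μ(39) = 1, μ(41) = -1, μ(42) = -1, μ(43) = -1, μ(46) = 1, μ(47) = -1, μ(51) = 1, μ(53) = -1, μ(55) = 1, μ(57) = 1, μ(58) = 1, μ(59) = -1, μ(61) = -1, μ(62) = 1, μ(65) = 1, μ(66) = -1, μ(67) = -1, μ(69) = 1, μ(70) = -1, μ(71) = -1, μ(73) = -1, μ(74) = 1, μ(77) = 1, μ(78) = -1, μ(79) = -1, μ(82) = 1, μ(83) = -1, μ(85) = 1, μ(86) = 1, μ(87) = 1, μ(89) = -1, μ(91) = 1, μ(93) = 1, μ(94) = 1, μ(95) = 1, μ(97) = -1, μ(101) = -1, μ(102) = -1, μ(103) = -1, μ(105) = -1, μ(106) = 1, μ(107) = -1, with μ = 0 on non-squarefree integers. Summing μ(k)/k for k where μ(k) ≠ 0 gives -471587355397623908340013564541943736683/61104193276071414630466614650954086866535 ≈ -0.0077. (PNT ⟺ this sum → 0 as n → ∞.)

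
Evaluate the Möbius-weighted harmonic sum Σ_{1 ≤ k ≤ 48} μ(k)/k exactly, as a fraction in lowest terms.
Σ μ(k)/k = -12611493192339623/614889782588491410

Values of μ(k) for 1 ≤ k ≤ 48: μ(1) = 1, μ(2) = -1, μ(3) = -1, μ(5) = -1, μ(6) = 1, μ(7) = -1, μ(10) = 1, μ(11) = -1, μ(13) = -1, μ(14) = 1, μ(15) = 1, μ(17) = -1, μ(19) = -1, μ(21) = 1, μ(22) = 1, μ(23) = -1, μ(26) = 1, μ(29) = -1, μ(30) = -1, μ(31) = -1, μ(33) = 1, μ(34) = 1, μ(35) = 1, μ(37) = -1, μ(38) = 1, μ(39) = 1, μ(41) = -1, μ(42) = -1, μ(43) = -1, μ(46) = 1, μ(47) = -1, with μ = 0 on non-squarefree integers. Summing μ(k)/k for k where μ(k) ≠ 0 gives -12611493192339623/614889782588491410 ≈ -0.0205. (PNT ⟺ this sum → 0 as n → ∞.)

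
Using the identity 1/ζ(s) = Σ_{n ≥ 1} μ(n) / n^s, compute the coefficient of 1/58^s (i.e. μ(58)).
μ(58) = 1

Factor n = 58 = 2 · 29. μ(n) = 0 if any exponent ≥ 2 (not squarefree); otherwise μ(n) = (−1)^{ω(n)} where ω(n) is the number of distinct prime factors. Applying: μ(58) = 1.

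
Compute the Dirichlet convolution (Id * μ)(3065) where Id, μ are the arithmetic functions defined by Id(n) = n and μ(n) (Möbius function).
(Id * μ)(3065) = 2448

Divisors of 3065: [1, 5, 613, 3065]. For each d | 3065:
  d = 1: Id(1) · μ(3065/1) = 1 · 1 = 1
  d = 5: Id(5) · μ(3065/5) = 5 · -1 = -5
  d = 613: Id(613) · μ(3065/613) = 613 · -1 = -613
  d = 3065: Id(3065) · μ(3065/3065) = 3065 · 1 = 3065
Summing: (Id * μ)(3065) = 1 + -5 + -613 + 3065 = 2448.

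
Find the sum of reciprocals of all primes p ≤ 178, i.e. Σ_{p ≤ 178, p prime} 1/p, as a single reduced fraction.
Σ 1/p = 319420215161551700804173656907103406301944826032199624513259054823197/166589903787325219380851695350896256250980509594874862046961683989710

π(178) = 40, so the primes ≤ 178 are [2, 3, 5, 7, 11, 13, 17, 19, 23, 29, 31, 37, 41, 43, 47, 53, 59, 61, 67, 71, 73, 79, 83, 89, 97, 101, 103, 107, 109, 113, 127, 131, 137, 139, 149, 151, 157, 163, 167, 173]. Summing 1/p over these primes: 319420215161551700804173656907103406301944826032199624513259054823197/166589903787325219380851695350896256250980509594874862046961683989710 ≈ 1.9174. Mertens estimate ln ln(178) + 0.2615 ≈ 1.9066.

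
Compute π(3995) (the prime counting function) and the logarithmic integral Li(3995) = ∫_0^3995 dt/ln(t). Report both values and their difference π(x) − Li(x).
π(3995) = 550;  Li(3995) ≈ 564.76;  π(x) − Li(x) ≈ -14.76.

Direct count of primes ≤ 3995 gives π(3995) = 550. Numerical evaluation of the logarithmic integral gives Li(3995) ≈ 564.76. The difference π(x) − Li(x) ≈ -14.76 is typically negative for small/moderate x (Li(x) overestimates), though Littlewood's theorem shows this sign changes infinitely often.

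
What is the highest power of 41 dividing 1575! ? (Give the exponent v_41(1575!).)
v_41(1575!) = 38

Legendre's formula: v_p(n!) = Σ_{k ≥ 1} ⌊n / p^k⌋. For p = 41, n = 1575, the terms are:
  ⌊1575/41^1⌋ = ⌊1575/41⌋ = 38
(the next term ⌊1575/41^2⌋ = 0, terminating the sum). Summing: v_41(1575!) = 38 = 38.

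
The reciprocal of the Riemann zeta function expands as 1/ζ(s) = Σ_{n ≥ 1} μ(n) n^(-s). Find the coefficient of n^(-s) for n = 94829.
μ(94829) = 1

Factor n = 94829 = 7 · 19 · 23 · 31. μ(n) = 0 if any exponent ≥ 2 (not squarefree); otherwise μ(n) = (−1)^{ω(n)} where ω(n) is the number of distinct prime factors. Applying: μ(94829) = 1.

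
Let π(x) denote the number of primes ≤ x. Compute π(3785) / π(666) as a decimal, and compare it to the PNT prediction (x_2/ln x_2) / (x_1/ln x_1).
π(3785)/π(666) = 526/121 ≈ 4.3471;  PNT prediction ≈ 4.4846.

π(666) = 121 and π(3785) = 526, so π(3785)/π(666) ≈ 4.3471. The PNT-predicted ratio is (3785/ln(3785)) / (666/ln(666)) ≈ 4.4846. The two agree to within a few percent, as expected.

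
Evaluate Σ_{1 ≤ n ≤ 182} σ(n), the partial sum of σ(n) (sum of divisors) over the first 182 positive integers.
Σ_{n ≤ 182} σ(n) = 27338

Compute σ(n) for each 1 ≤ n ≤ 182: σ(1) = 1, σ(2) = 3, σ(3) = 4, σ(4) = 7, σ(5) = 6, σ(6) = 12, σ(7) = 8, σ(8) = 15, σ(9) = 13, σ(10) = 18, σ(11) = 12, σ(12) = 28, σ(13) = 14, σ(14) = 24, σ(15) = 24, σ(16) = 31, σ(17) = 18, σ(18) = 39, σ(19) = 20, σ(20) = 42, σ(21) = 32, σ(22) = 36, σ(23) = 24, σ(24) = 60, σ(25) = 31, σ(26) = 42, σ(27) = 40, σ(28) = 56, σ(29) = 30, σ(30) = 72, σ(31) = 32, σ(32) = 63, σ(33) = 48, σ(34) = 54, σ(35) = 48, σ(36) = 91, σ(37) = 38, σ(38) = 60, σ(39) = 56, σ(40) = 90, σ(41) = 42, σ(42) = 96, σ(43) = 44, σ(44) = 84, σ(45) = 78, σ(46) = 72, σ(47) = 48, σ(48) = 124, σ(49) = 57, σ(50) = 93, σ(51) = 72, σ(52) = 98, σ(53) = 54, σ(54) = 120, σ(55) = 72, σ(56) = 120, σ(57) = 80, σ(58) = 90, σ(59) = 60, σ(60) = 168, σ(61) = 62, σ(62) = 96, σ(63) = 104, σ(64) = 127, σ(65) = 84, σ(66) = 144, σ(67) = 68, σ(68) = 126, σ(69) = 96, σ(70) = 144, σ(71) = 72, σ(72) = 195, σ(73) = 74, σ(74) = 114, σ(75) = 124, σ(76) = 140, σ(77) = 96, σ(78) = 168, σ(79) = 80, σ(80) = 186, σ(81) = 121, σ(82) = 126, σ(83) = 84, σ(84) = 224, σ(85) = 108, σ(86) = 132, σ(87) = 120, σ(88) = 180, σ(89) = 90, σ(90) = 234, σ(91) = 112, σ(92) = 168, σ(93) = 128, σ(94) = 144, σ(95) = 120, σ(96) = 252, σ(97) = 98, σ(98) = 171, σ(99) = 156, σ(100) = 217, σ(101) = 102, σ(102) = 216, σ(103) = 104, σ(104) = 210, σ(105) = 192, σ(106) = 162, σ(107) = 108, σ(108) = 280, σ(109) = 110, σ(110) = 216, σ(111) = 152, σ(112) = 248, σ(113) = 114, σ(114) = 240, σ(115) = 144, σ(116) = 210, σ(117) = 182, σ(118) = 180, σ(119) = 144, σ(120) = 360, σ(121) = 133, σ(122) = 186, σ(123) = 168, σ(124) = 224, σ(125) = 156, σ(126) = 312, σ(127) = 128, σ(128) = 255, σ(129) = 176, σ(130) = 252, σ(131) = 132, σ(132) = 336, σ(133) = 160, σ(134) = 204, σ(135) = 240, σ(136) = 270, σ(137) = 138, σ(138) = 288, σ(139) = 140, σ(140) = 336, σ(141) = 192, σ(142) = 216, σ(143) = 168, σ(144) = 403, σ(145) = 180, σ(146) = 222, σ(147) = 228, σ(148) = 266, σ(149) = 150, σ(150) = 372, σ(151) = 152, σ(152) = 300, σ(153) = 234, σ(154) = 288, σ(155) = 192, σ(156) = 392, σ(157) = 158, σ(158) = 240, σ(159) = 216, σ(160) = 378, σ(161) = 192, σ(162) = 363, σ(163) = 164, σ(164) = 294, σ(165) = 288, σ(166) = 252, σ(167) = 168, σ(168) = 480, σ(169) = 183, σ(170) = 324, σ(171) = 260, σ(172) = 308, σ(173) = 174, σ(174) = 360, σ(175) = 248, σ(176) = 372, σ(177) = 240, σ(178) = 270, σ(179) = 180, σ(180) = 546, σ(181) = 182, σ(182) = 336. Summing all 182 values: 27338. (Average order: Σ_{n ≤ x} σ(n) ~ (π²/12) x². For x = 182, (π²/12)·182² ≈ 27243.40.)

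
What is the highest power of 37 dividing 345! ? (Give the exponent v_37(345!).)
v_37(345!) = 9

Legendre's formula: v_p(n!) = Σ_{k ≥ 1} ⌊n / p^k⌋. For p = 37, n = 345, the terms are:
  ⌊345/37^1⌋ = ⌊345/37⌋ = 9
(the next term ⌊345/37^2⌋ = 0, terminating the sum). Summing: v_37(345!) = 9 = 9.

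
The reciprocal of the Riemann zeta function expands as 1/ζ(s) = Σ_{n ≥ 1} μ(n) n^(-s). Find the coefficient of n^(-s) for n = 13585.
μ(13585) = 1

Factor n = 13585 = 5 · 11 · 13 · 19. μ(n) = 0 if any exponent ≥ 2 (not squarefree); otherwise μ(n) = (−1)^{ω(n)} where ω(n) is the number of distinct prime factors. Applying: μ(13585) = 1.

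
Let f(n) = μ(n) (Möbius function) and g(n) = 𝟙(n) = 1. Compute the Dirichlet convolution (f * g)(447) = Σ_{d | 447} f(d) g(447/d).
(μ * 𝟙)(447) = 0

Divisors of 447: [1, 3, 149, 447]. For each d | 447:
  d = 1: μ(1) · 𝟙(447/1) = 1 · 1 = 1
  d = 3: μ(3) · 𝟙(447/3) = -1 · 1 = -1
  d = 149: μ(149) · 𝟙(447/149) = -1 · 1 = -1
  d = 447: μ(447) · 𝟙(447/447) = 1 · 1 = 1
Summing: (μ * 𝟙)(447) = 1 + -1 + -1 + 1 = 0.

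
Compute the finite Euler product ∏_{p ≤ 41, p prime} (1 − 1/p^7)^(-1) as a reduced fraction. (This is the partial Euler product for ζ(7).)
∏ = 15214693740861659022327238853367449744246233642110123338337250729020413243663439716160625/15088713883430430558353749276068876125470859484627961166255440580167365026798140387704832

The primes p ≤ 41 are [2, 3, 5, 7, 11, 13, 17, 19, 23, 29, 31, 37, 41]. For each prime, (1 − 1/p^7)^(-1) = p^7 / (p^7 − 1). The product is (1 − 1/2^7)^(-1), (1 − 1/3^7)^(-1), (1 − 1/5^7)^(-1), (1 − 1/7^7)^(-1), (1 − 1/11^7)^(-1), (1 − 1/13^7)^(-1), (1 − 1/17^7)^(-1), (1 − 1/19^7)^(-1), (1 − 1/23^7)^(-1), (1 − 1/29^7)^(-1), (1 − 1/31^7)^(-1), (1 − 1/37^7)^(-1), (1 − 1/41^7)^(-1) = ∏ p^7 / (p^7 − 1) = 15214693740861659022327238853367449744246233642110123338337250729020413243663439716160625/15088713883430430558353749276068876125470859484627961166255440580167365026798140387704832.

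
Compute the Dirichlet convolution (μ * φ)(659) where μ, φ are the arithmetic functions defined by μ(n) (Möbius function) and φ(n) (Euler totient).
(μ * φ)(659) = 657

Divisors of 659: [1, 659]. For each d | 659:
  d = 1: μ(1) · φ(659/1) = 1 · 658 = 658
  d = 659: μ(659) · φ(659/659) = -1 · 1 = -1
Summing: (μ * φ)(659) = 658 + -1 = 657.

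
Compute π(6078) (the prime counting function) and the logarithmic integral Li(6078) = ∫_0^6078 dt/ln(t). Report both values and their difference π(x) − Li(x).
π(6078) = 792;  Li(6078) ≈ 809.37;  π(x) − Li(x) ≈ -17.37.

Direct count of primes ≤ 6078 gives π(6078) = 792. Numerical evaluation of the logarithmic integral gives Li(6078) ≈ 809.37. The difference π(x) − Li(x) ≈ -17.37 is typically negative for small/moderate x (Li(x) overestimates), though Littlewood's theorem shows this sign changes infinitely often.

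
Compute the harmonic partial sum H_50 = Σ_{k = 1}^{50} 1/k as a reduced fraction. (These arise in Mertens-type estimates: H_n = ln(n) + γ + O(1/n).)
H_50 = 13943237577224054960759/3099044504245996706400

Direct summation: H_50 = 1 + 1/2 + ... + 1/50. The least common denominator is lcm(1, ..., 50) = 3099044504245996706400; over this denominator the numerator is 3099044504245996706400 + 1549522252122998353200 + 1033014834748665568800 + 774761126061499176600 + 619808900849199341280 + 516507417374332784400 + 442720643463713815200 + 387380563030749588300 + 344338278249555189600 + 309904450424599670640 + 281731318567817882400 + 258253708687166392200 + 238388038788153592800 + 221360321731856907600 + 206602966949733113760 + 193690281515374794150 + 182296735543882159200 + 172169139124777594800 + 163107605486631405600 + 154952225212299835320 + 147573547821237938400 + 140865659283908941200 + 134741065401999856800 + 129126854343583196100 + 123961780169839868256 + 119194019394076796400 + 114779426083185063200 + 110680160865928453800 + 106863603594689541600 + 103301483474866556880 + 99969177556322474400 + 96845140757687397075 + 93910439522605960800 + 91148367771941079600 + 88544128692742763040 + 86084569562388797400 + 83757959574216127200 + 81553802743315702800 + 79462679596051197600 + 77476112606149917660 + 75586451323073090400 + 73786773910618969200 + 72070802424325504800 + 70432829641954470600 + 68867655649911037920 + 67370532700999928400 + 65937117111616951200 + 64563427171791598050 + 63245806209101973600 + 61980890084919934128 = 13943237577224054960759, so H_50 = 13943237577224054960759/3099044504245996706400 (already in lowest terms) ≈ 4.49921. (The PNT-adjacent estimate ln(50) + γ ≈ 4.48924 matches within O(1/n).)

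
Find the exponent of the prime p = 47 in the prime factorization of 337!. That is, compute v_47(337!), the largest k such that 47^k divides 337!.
v_47(337!) = 7

Legendre's formula: v_p(n!) = Σ_{k ≥ 1} ⌊n / p^k⌋. For p = 47, n = 337, the terms are:
  ⌊337/47^1⌋ = ⌊337/47⌋ = 7
(the next term ⌊337/47^2⌋ = 0, terminating the sum). Summing: v_47(337!) = 7 = 7.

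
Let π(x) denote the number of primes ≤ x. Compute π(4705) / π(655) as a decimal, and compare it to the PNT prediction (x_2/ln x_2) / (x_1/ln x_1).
π(4705)/π(655) = 635/119 ≈ 5.3361;  PNT prediction ≈ 5.5083.

π(655) = 119 and π(4705) = 635, so π(4705)/π(655) ≈ 5.3361. The PNT-predicted ratio is (4705/ln(4705)) / (655/ln(655)) ≈ 5.5083. The two agree to within a few percent, as expected.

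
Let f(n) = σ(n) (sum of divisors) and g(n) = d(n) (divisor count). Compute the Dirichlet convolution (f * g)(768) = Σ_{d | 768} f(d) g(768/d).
(σ * d)(768) = 11886

Divisors of 768: [1, 2, 3, 4, 6, 8, 12, 16, 24, 32, 48, 64, 96, 128, 192, 256, 384, 768]. For each d | 768:
  d = 1: σ(1) · d(768/1) = 1 · 18 = 18
  d = 2: σ(2) · d(768/2) = 3 · 16 = 48
  d = 3: σ(3) · d(768/3) = 4 · 9 = 36
  d = 4: σ(4) · d(768/4) = 7 · 14 = 98
  d = 6: σ(6) · d(768/6) = 12 · 8 = 96
  d = 8: σ(8) · d(768/8) = 15 · 12 = 180
  d = 12: σ(12) · d(768/12) = 28 · 7 = 196
  d = 16: σ(16) · d(768/16) = 31 · 10 = 310
  d = 24: σ(24) · d(768/24) = 60 · 6 = 360
  d = 32: σ(32) · d(768/32) = 63 · 8 = 504
  d = 48: σ(48) · d(768/48) = 124 · 5 = 620
  d = 64: σ(64) · d(768/64) = 127 · 6 = 762
  d = 96: σ(96) · d(768/96) = 252 · 4 = 1008
  d = 128: σ(128) · d(768/128) = 255 · 4 = 1020
  d = 192: σ(192) · d(768/192) = 508 · 3 = 1524
  d = 256: σ(256) · d(768/256) = 511 · 2 = 1022
  d = 384: σ(384) · d(768/384) = 1020 · 2 = 2040
  d = 768: σ(768) · d(768/768) = 2044 · 1 = 2044
Summing: (σ * d)(768) = 18 + 48 + 36 + 98 + 96 + 180 + 196 + 310 + 360 + 504 + 620 + 762 + 1008 + 1020 + 1524 + 1022 + 2040 + 2044 = 11886.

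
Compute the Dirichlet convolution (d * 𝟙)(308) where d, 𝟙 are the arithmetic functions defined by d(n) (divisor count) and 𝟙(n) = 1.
(d * 𝟙)(308) = 54

Divisors of 308: [1, 2, 4, 7, 11, 14, 22, 28, 44, 77, 154, 308]. For each d | 308:
  d = 1: d(1) · 𝟙(308/1) = 1 · 1 = 1
  d = 2: d(2) · 𝟙(308/2) = 2 · 1 = 2
  d = 4: d(4) · 𝟙(308/4) = 3 · 1 = 3
  d = 7: d(7) · 𝟙(308/7) = 2 · 1 = 2
  d = 11: d(11) · 𝟙(308/11) = 2 · 1 = 2
  d = 14: d(14) · 𝟙(308/14) = 4 · 1 = 4
  d = 22: d(22) · 𝟙(308/22) = 4 · 1 = 4
  d = 28: d(28) · 𝟙(308/28) = 6 · 1 = 6
  d = 44: d(44) · 𝟙(308/44) = 6 · 1 = 6
  d = 77: d(77) · 𝟙(308/77) = 4 · 1 = 4
  d = 154: d(154) · 𝟙(308/154) = 8 · 1 = 8
  d = 308: d(308) · 𝟙(308/308) = 12 · 1 = 12
Summing: (d * 𝟙)(308) = 1 + 2 + 3 + 2 + 2 + 4 + 4 + 6 + 6 + 4 + 8 + 12 = 54.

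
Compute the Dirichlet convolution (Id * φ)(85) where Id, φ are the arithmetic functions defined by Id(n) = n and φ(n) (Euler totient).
(Id * φ)(85) = 297

Divisors of 85: [1, 5, 17, 85]. For each d | 85:
  d = 1: Id(1) · φ(85/1) = 1 · 64 = 64
  d = 5: Id(5) · φ(85/5) = 5 · 16 = 80
  d = 17: Id(17) · φ(85/17) = 17 · 4 = 68
  d = 85: Id(85) · φ(85/85) = 85 · 1 = 85
Summing: (Id * φ)(85) = 64 + 80 + 68 + 85 = 297.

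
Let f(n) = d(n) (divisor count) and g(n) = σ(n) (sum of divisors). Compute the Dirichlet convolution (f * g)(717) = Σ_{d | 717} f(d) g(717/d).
(d * σ)(717) = 1452

Divisors of 717: [1, 3, 239, 717]. For each d | 717:
  d = 1: d(1) · σ(717/1) = 1 · 960 = 960
  d = 3: d(3) · σ(717/3) = 2 · 240 = 480
  d = 239: d(239) · σ(717/239) = 2 · 4 = 8
  d = 717: d(717) · σ(717/717) = 4 · 1 = 4
Summing: (d * σ)(717) = 960 + 480 + 8 + 4 = 1452.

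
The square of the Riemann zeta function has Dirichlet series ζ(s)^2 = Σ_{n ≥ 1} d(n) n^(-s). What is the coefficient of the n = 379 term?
d(379) = 2

ζ(s)^2 = (Σ 1/m^s)(Σ 1/k^s). The coefficient of 1/n^s in the product is the number of ordered pairs (m, k) with mk = n, which equals d(n). For n = 379, divisors are [1, 379], so d(379) = 2.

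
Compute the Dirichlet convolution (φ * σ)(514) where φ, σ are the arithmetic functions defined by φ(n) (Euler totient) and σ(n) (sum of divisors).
(φ * σ)(514) = 2056

Divisors of 514: [1, 2, 257, 514]. For each d | 514:
  d = 1: φ(1) · σ(514/1) = 1 · 774 = 774
  d = 2: φ(2) · σ(514/2) = 1 · 258 = 258
  d = 257: φ(257) · σ(514/257) = 256 · 3 = 768
  d = 514: φ(514) · σ(514/514) = 256 · 1 = 256
Summing: (φ * σ)(514) = 774 + 258 + 768 + 256 = 2056.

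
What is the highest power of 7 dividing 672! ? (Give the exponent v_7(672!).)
v_7(672!) = 110

Legendre's formula: v_p(n!) = Σ_{k ≥ 1} ⌊n / p^k⌋. For p = 7, n = 672, the terms are:
  ⌊672/7^1⌋ = ⌊672/7⌋ = 96
  ⌊672/7^2⌋ = ⌊672/49⌋ = 13
  ⌊672/7^3⌋ = ⌊672/343⌋ = 1
(the next term ⌊672/7^4⌋ = 0, terminating the sum). Summing: v_7(672!) = 96 + 13 + 1 = 110.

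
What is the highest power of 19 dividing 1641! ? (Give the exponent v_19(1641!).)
v_19(1641!) = 90

Legendre's formula: v_p(n!) = Σ_{k ≥ 1} ⌊n / p^k⌋. For p = 19, n = 1641, the terms are:
  ⌊1641/19^1⌋ = ⌊1641/19⌋ = 86
  ⌊1641/19^2⌋ = ⌊1641/361⌋ = 4
(the next term ⌊1641/19^3⌋ = 0, terminating the sum). Summing: v_19(1641!) = 86 + 4 = 90.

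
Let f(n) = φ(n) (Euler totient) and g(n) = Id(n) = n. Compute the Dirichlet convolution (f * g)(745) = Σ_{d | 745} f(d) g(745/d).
(φ * Id)(745) = 2673

Divisors of 745: [1, 5, 149, 745]. For each d | 745:
  d = 1: φ(1) · Id(745/1) = 1 · 745 = 745
  d = 5: φ(5) · Id(745/5) = 4 · 149 = 596
  d = 149: φ(149) · Id(745/149) = 148 · 5 = 740
  d = 745: φ(745) · Id(745/745) = 592 · 1 = 592
Summing: (φ * Id)(745) = 745 + 596 + 740 + 592 = 2673.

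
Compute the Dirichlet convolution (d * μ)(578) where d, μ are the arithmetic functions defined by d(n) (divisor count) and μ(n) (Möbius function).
(d * μ)(578) = 1

Divisors of 578: [1, 2, 17, 34, 289, 578]. For each d | 578:
  d = 1: d(1) · μ(578/1) = 1 · 0 = 0
  d = 2: d(2) · μ(578/2) = 2 · 0 = 0
  d = 17: d(17) · μ(578/17) = 2 · 1 = 2
  d = 34: d(34) · μ(578/34) = 4 · -1 = -4
  d = 289: d(289) · μ(578/289) = 3 · -1 = -3
  d = 578: d(578) · μ(578/578) = 6 · 1 = 6
Summing: (d * μ)(578) = 0 + 0 + 2 + -4 + -3 + 6 = 1.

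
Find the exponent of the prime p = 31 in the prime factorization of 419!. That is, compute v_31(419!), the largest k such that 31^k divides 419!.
v_31(419!) = 13

Legendre's formula: v_p(n!) = Σ_{k ≥ 1} ⌊n / p^k⌋. For p = 31, n = 419, the terms are:
  ⌊419/31^1⌋ = ⌊419/31⌋ = 13
(the next term ⌊419/31^2⌋ = 0, terminating the sum). Summing: v_31(419!) = 13 = 13.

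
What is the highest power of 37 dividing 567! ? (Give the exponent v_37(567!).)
v_37(567!) = 15

Legendre's formula: v_p(n!) = Σ_{k ≥ 1} ⌊n / p^k⌋. For p = 37, n = 567, the terms are:
  ⌊567/37^1⌋ = ⌊567/37⌋ = 15
(the next term ⌊567/37^2⌋ = 0, terminating the sum). Summing: v_37(567!) = 15 = 15.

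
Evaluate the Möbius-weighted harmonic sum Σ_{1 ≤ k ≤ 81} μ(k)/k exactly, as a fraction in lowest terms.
Σ μ(k)/k = -5419230422019661121772083237/214509651156044860526605636942

Values of μ(k) for 1 ≤ k ≤ 81: μ(1) = 1, μ(2) = -1, μ(3) = -1, μ(5) = -1, μ(6) = 1, μ(7) = -1, μ(10) = 1, μ(11) = -1, μ(13) = -1, μ(14) = 1, μ(15) = 1, μ(17) = -1, μ(19) = -1, μ(21) = 1, μ(22) = 1, μ(23) = -1, μ(26) = 1, μ(29) = -1, μ(30) = -1, μ(31) = -1, μ(33) = 1, μ(34) = 1, μ(35) = 1, μ(37) = -1, μ(38) = 1, μ(39) = 1, μ(41) = -1, μ(42) = -1, μ(43) = -1, μ(46) = 1, μ(47) = -1, μ(51) = 1, μ(53) = -1, μ(55) = 1, μ(57) = 1, μ(58) = 1, μ(59) = -1, μ(61) = -1, μ(62) = 1, μ(65) = 1, μ(66) = -1, μ(67) = -1, μ(69) = 1, μ(70) = -1, μ(71) = -1, μ(73) = -1, μ(74) = 1, μ(77) = 1, μ(78) = -1, μ(79) = -1, with μ = 0 on non-squarefree integers. Summing μ(k)/k for k where μ(k) ≠ 0 gives -5419230422019661121772083237/214509651156044860526605636942 ≈ -0.0253. (PNT ⟺ this sum → 0 as n → ∞.)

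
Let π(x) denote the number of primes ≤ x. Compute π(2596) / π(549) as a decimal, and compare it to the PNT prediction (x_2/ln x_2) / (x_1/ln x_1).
π(2596)/π(549) = 378/101 ≈ 3.7426;  PNT prediction ≈ 3.7941.

π(549) = 101 and π(2596) = 378, so π(2596)/π(549) ≈ 3.7426. The PNT-predicted ratio is (2596/ln(2596)) / (549/ln(549)) ≈ 3.7941. The two agree to within a few percent, as expected.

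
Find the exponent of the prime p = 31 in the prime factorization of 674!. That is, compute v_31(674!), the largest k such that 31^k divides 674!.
v_31(674!) = 21

Legendre's formula: v_p(n!) = Σ_{k ≥ 1} ⌊n / p^k⌋. For p = 31, n = 674, the terms are:
  ⌊674/31^1⌋ = ⌊674/31⌋ = 21
(the next term ⌊674/31^2⌋ = 0, terminating the sum). Summing: v_31(674!) = 21 = 21.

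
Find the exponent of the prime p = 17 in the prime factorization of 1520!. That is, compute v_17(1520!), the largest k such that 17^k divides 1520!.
v_17(1520!) = 94

Legendre's formula: v_p(n!) = Σ_{k ≥ 1} ⌊n / p^k⌋. For p = 17, n = 1520, the terms are:
  ⌊1520/17^1⌋ = ⌊1520/17⌋ = 89
  ⌊1520/17^2⌋ = ⌊1520/289⌋ = 5
(the next term ⌊1520/17^3⌋ = 0, terminating the sum). Summing: v_17(1520!) = 89 + 5 = 94.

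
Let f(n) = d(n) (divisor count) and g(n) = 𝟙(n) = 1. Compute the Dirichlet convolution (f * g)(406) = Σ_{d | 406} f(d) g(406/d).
(d * 𝟙)(406) = 27

Divisors of 406: [1, 2, 7, 14, 29, 58, 203, 406]. For each d | 406:
  d = 1: d(1) · 𝟙(406/1) = 1 · 1 = 1
  d = 2: d(2) · 𝟙(406/2) = 2 · 1 = 2
  d = 7: d(7) · 𝟙(406/7) = 2 · 1 = 2
  d = 14: d(14) · 𝟙(406/14) = 4 · 1 = 4
  d = 29: d(29) · 𝟙(406/29) = 2 · 1 = 2
  d = 58: d(58) · 𝟙(406/58) = 4 · 1 = 4
  d = 203: d(203) · 𝟙(406/203) = 4 · 1 = 4
  d = 406: d(406) · 𝟙(406/406) = 8 · 1 = 8
Summing: (d * 𝟙)(406) = 1 + 2 + 2 + 4 + 2 + 4 + 4 + 8 = 27.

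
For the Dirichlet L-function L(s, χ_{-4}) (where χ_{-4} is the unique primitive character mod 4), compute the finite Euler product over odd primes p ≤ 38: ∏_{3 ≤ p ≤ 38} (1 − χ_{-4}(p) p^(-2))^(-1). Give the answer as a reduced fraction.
∏ = 136633422149134339/149104402366464000

The odd primes p ≤ 38 are [3, 5, 7, 11, 13, 17, 19, 23, 29, 31, 37]. For each, χ(p) = 1 if p ≡ 1 mod 4, χ(p) = −1 if p ≡ 3 mod 4. Taking (1 − χ(p)/p^2)^(-1) = p^2/(p^2 − χ(p)): (1 − (-1)/3^2)^(-1) · (1 − (1)/5^2)^(-1) · (1 − (-1)/7^2)^(-1) · (1 − (-1)/11^2)^(-1) · (1 − (1)/13^2)^(-1) · (1 − (1)/17^2)^(-1) · (1 − (-1)/19^2)^(-1) · (1 − (-1)/23^2)^(-1) · (1 − (1)/29^2)^(-1) · (1 − (-1)/31^2)^(-1) · (1 − (1)/37^2)^(-1) = 136633422149134339/149104402366464000.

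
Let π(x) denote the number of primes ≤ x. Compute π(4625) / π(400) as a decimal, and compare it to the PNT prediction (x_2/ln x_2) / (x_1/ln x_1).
π(4625)/π(400) = 624/78 ≈ 8.0000;  PNT prediction ≈ 8.2088.

π(400) = 78 and π(4625) = 624, so π(4625)/π(400) ≈ 8.0000. The PNT-predicted ratio is (4625/ln(4625)) / (400/ln(400)) ≈ 8.2088. The two agree to within a few percent, as expected.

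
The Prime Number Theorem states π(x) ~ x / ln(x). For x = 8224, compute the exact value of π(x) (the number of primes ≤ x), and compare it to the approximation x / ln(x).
π(8224) = 1031;  x/ln(x) ≈ 912.28;  relative error ≈ 11.52%.

Directly count primes up to 8224: π(8224) = 1031. The PNT approximation gives 8224/ln(8224) ≈ 8224/9.01481 ≈ 912.28. Relative error (π(x) − x/ln(x)) / π(x) ≈ 11.52%; the approximation is known to undercount slightly (Li(x) is a better estimate).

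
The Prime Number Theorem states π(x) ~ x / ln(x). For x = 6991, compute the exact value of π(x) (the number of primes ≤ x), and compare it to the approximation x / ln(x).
π(6991) = 899;  x/ln(x) ≈ 789.73;  relative error ≈ 12.15%.

Directly count primes up to 6991: π(6991) = 899. The PNT approximation gives 6991/ln(6991) ≈ 6991/8.85238 ≈ 789.73. Relative error (π(x) − x/ln(x)) / π(x) ≈ 12.15%; the approximation is known to undercount slightly (Li(x) is a better estimate).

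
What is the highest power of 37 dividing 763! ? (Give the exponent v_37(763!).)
v_37(763!) = 20

Legendre's formula: v_p(n!) = Σ_{k ≥ 1} ⌊n / p^k⌋. For p = 37, n = 763, the terms are:
  ⌊763/37^1⌋ = ⌊763/37⌋ = 20
(the next term ⌊763/37^2⌋ = 0, terminating the sum). Summing: v_37(763!) = 20 = 20.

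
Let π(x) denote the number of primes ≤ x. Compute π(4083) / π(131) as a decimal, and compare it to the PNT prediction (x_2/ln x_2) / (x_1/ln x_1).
π(4083)/π(131) = 562/32 ≈ 17.5625;  PNT prediction ≈ 18.2751.

π(131) = 32 and π(4083) = 562, so π(4083)/π(131) ≈ 17.5625. The PNT-predicted ratio is (4083/ln(4083)) / (131/ln(131)) ≈ 18.2751. The two agree to within a few percent, as expected.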